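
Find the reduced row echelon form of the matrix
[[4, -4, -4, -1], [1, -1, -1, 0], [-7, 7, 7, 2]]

[[1, -1, -1, 0], [0, 0, 0, 1], [0, 0, 0, 0]]

R1 → 1/4·R1
  [  1  -1  -1  -1/4 ]
  [  1  -1  -1     0 ]
  [ -7   7   7     2 ]
R2 → R2 − R1
  [  1  -1  -1  -1/4 ]
  [  0   0   0   1/4 ]
  [ -7   7   7     2 ]
R3 → R3 + 7·R1
  [ 1  -1  -1  -1/4 ]
  [ 0   0   0   1/4 ]
  [ 0   0   0   1/4 ]
R2 → 4·R2
  [ 1  -1  -1  -1/4 ]
  [ 0   0   0     1 ]
  [ 0   0   0   1/4 ]
R3 → R3 − 1/4·R2
  [ 1  -1  -1  -1/4 ]
  [ 0   0   0     1 ]
  [ 0   0   0     0 ]
R1 → R1 + 1/4·R2
  [ 1  -1  -1  0 ]
  [ 0   0   0  1 ]
  [ 0   0   0  0 ]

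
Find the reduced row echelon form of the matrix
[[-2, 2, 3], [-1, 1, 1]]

Multiply R1 by -1/2.
  [  1  -1  -3/2 ]
  [ -1   1     1 ]
Add R1 to R2.
  [ 1  -1  -3/2 ]
  [ 0   0  -1/2 ]
Multiply R2 by -2.
  [ 1  -1  -3/2 ]
  [ 0   0     1 ]
Add 3/2 times R2 to R1.
  [ 1  -1  0 ]
  [ 0   0  1 ]

[[1, -1, 0], [0, 0, 1]]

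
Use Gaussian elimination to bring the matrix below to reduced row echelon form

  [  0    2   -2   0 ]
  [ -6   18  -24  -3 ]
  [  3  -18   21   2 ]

R1 <=> R2
  [ -6   18  -24  -3 ]
  [  0    2   -2   0 ]
  [  3  -18   21   2 ]
R1 -> -1/6·R1
  [ 1   -3   4  1/2 ]
  [ 0    2  -2    0 ]
  [ 3  -18  21    2 ]
R3 -> R3 − 3·R1
  [ 1  -3   4  1/2 ]
  [ 0   2  -2    0 ]
  [ 0  -9   9  1/2 ]
R2 -> 1/2·R2
  [ 1  -3   4  1/2 ]
  [ 0   1  -1    0 ]
  [ 0  -9   9  1/2 ]
R3 -> R3 + 9·R2
  [ 1  -3   4  1/2 ]
  [ 0   1  -1    0 ]
  [ 0   0   0  1/2 ]
R3 -> 2·R3
  [ 1  -3   4  1/2 ]
  [ 0   1  -1    0 ]
  [ 0   0   0    1 ]
R1 -> R1 − 1/2·R3
  [ 1  -3   4  0 ]
  [ 0   1  -1  0 ]
  [ 0   0   0  1 ]
R1 -> R1 + 3·R2
  [ 1  0   1  0 ]
  [ 0  1  -1  0 ]
  [ 0  0   0  1 ]

[[1, 0, 1, 0], [0, 1, -1, 0], [0, 0, 0, 1]]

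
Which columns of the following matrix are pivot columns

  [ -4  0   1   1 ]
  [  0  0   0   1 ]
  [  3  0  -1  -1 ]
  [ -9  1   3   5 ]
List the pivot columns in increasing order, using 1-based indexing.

1, 2, 3, 4

R1 → -1/4·R1
  [  1  0  -1/4  -1/4 ]
  [  0  0     0     1 ]
  [  3  0    -1    -1 ]
  [ -9  1     3     5 ]
R3 → R3 − 3·R1
  [  1  0  -1/4  -1/4 ]
  [  0  0     0     1 ]
  [  0  0  -1/4  -1/4 ]
  [ -9  1     3     5 ]
R4 → R4 + 9·R1
  [ 1  0  -1/4  -1/4 ]
  [ 0  0     0     1 ]
  [ 0  0  -1/4  -1/4 ]
  [ 0  1   3/4  11/4 ]
R2 <=> R4
  [ 1  0  -1/4  -1/4 ]
  [ 0  1   3/4  11/4 ]
  [ 0  0  -1/4  -1/4 ]
  [ 0  0     0     1 ]
R3 → -4·R3
  [ 1  0  -1/4  -1/4 ]
  [ 0  1   3/4  11/4 ]
  [ 0  0     1     1 ]
  [ 0  0     0     1 ]
R3 → R3 − R4
  [ 1  0  -1/4  -1/4 ]
  [ 0  1   3/4  11/4 ]
  [ 0  0     1     0 ]
  [ 0  0     0     1 ]
R2 → R2 − 11/4·R4
  [ 1  0  -1/4  -1/4 ]
  [ 0  1   3/4     0 ]
  [ 0  0     1     0 ]
  [ 0  0     0     1 ]
R1 → R1 + 1/4·R4
  [ 1  0  -1/4  0 ]
  [ 0  1   3/4  0 ]
  [ 0  0     1  0 ]
  [ 0  0     0  1 ]
R2 → R2 − 3/4·R3
  [ 1  0  -1/4  0 ]
  [ 0  1     0  0 ]
  [ 0  0     1  0 ]
  [ 0  0     0  1 ]
R1 → R1 + 1/4·R3
  [ 1  0  0  0 ]
  [ 0  1  0  0 ]
  [ 0  0  1  0 ]
  [ 0  0  0  1 ]
Pivot columns are the columns containing a leading 1.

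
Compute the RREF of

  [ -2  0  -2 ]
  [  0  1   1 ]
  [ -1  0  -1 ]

Multiply ρ1 by -1/2.
Add ρ1 to ρ3.

[[1, 0, 1], [0, 1, 1], [0, 0, 0]]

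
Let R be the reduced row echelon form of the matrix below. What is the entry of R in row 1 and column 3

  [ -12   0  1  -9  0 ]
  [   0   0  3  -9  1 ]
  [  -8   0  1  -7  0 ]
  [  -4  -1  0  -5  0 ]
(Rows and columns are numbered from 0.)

R1 ← -1/12·R1
  [  1   0  -1/12  3/4  0 ]
  [  0   0      3   -9  1 ]
  [ -8   0      1   -7  0 ]
  [ -4  -1      0   -5  0 ]
R3 ← R3 + 8·R1
  [  1   0  -1/12  3/4  0 ]
  [  0   0      3   -9  1 ]
  [  0   0    1/3   -1  0 ]
  [ -4  -1      0   -5  0 ]
R4 ← R4 + 4·R1
  [ 1   0  -1/12  3/4  0 ]
  [ 0   0      3   -9  1 ]
  [ 0   0    1/3   -1  0 ]
  [ 0  -1   -1/3   -2  0 ]
R2 ↔ R4
  [ 1   0  -1/12  3/4  0 ]
  [ 0  -1   -1/3   -2  0 ]
  [ 0   0    1/3   -1  0 ]
  [ 0   0      3   -9  1 ]
R2 ← -1·R2
  [ 1  0  -1/12  3/4  0 ]
  [ 0  1    1/3    2  0 ]
  [ 0  0    1/3   -1  0 ]
  [ 0  0      3   -9  1 ]
R3 ← 3·R3
  [ 1  0  -1/12  3/4  0 ]
  [ 0  1    1/3    2  0 ]
  [ 0  0      1   -3  0 ]
  [ 0  0      3   -9  1 ]
R4 ← R4 − 3·R3
  [ 1  0  -1/12  3/4  0 ]
  [ 0  1    1/3    2  0 ]
  [ 0  0      1   -3  0 ]
  [ 0  0      0    0  1 ]
R2 ← R2 − 1/3·R3
  [ 1  0  -1/12  3/4  0 ]
  [ 0  1      0    3  0 ]
  [ 0  0      1   -3  0 ]
  [ 0  0      0    0  1 ]
R1 ← R1 + 1/12·R3
  [ 1  0  0  1/2  0 ]
  [ 0  1  0    3  0 ]
  [ 0  0  1   -3  0 ]
  [ 0  0  0    0  1 ]

3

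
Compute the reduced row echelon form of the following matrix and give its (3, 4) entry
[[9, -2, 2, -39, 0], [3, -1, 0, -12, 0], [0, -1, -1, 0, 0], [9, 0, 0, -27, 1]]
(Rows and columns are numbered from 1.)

ρ1 ← 1/9·ρ1
  [ 1  -2/9  2/9  -13/3  0 ]
  [ 3    -1    0    -12  0 ]
  [ 0    -1   -1      0  0 ]
  [ 9     0    0    -27  1 ]
ρ2 ← ρ2 − 3·ρ1
  [ 1  -2/9   2/9  -13/3  0 ]
  [ 0  -1/3  -2/3      1  0 ]
  [ 0    -1    -1      0  0 ]
  [ 9     0     0    -27  1 ]
ρ4 ← ρ4 − 9·ρ1
  [ 1  -2/9   2/9  -13/3  0 ]
  [ 0  -1/3  -2/3      1  0 ]
  [ 0    -1    -1      0  0 ]
  [ 0     2    -2     12  1 ]
ρ2 ← -3·ρ2
  [ 1  -2/9  2/9  -13/3  0 ]
  [ 0     1    2     -3  0 ]
  [ 0    -1   -1      0  0 ]
  [ 0     2   -2     12  1 ]
ρ3 ← ρ3 + ρ2
  [ 1  -2/9  2/9  -13/3  0 ]
  [ 0     1    2     -3  0 ]
  [ 0     0    1     -3  0 ]
  [ 0     2   -2     12  1 ]
ρ4 ← ρ4 − 2·ρ2
  [ 1  -2/9  2/9  -13/3  0 ]
  [ 0     1    2     -3  0 ]
  [ 0     0    1     -3  0 ]
  [ 0     0   -6     18  1 ]
ρ4 ← ρ4 + 6·ρ3
  [ 1  -2/9  2/9  -13/3  0 ]
  [ 0     1    2     -3  0 ]
  [ 0     0    1     -3  0 ]
  [ 0     0    0      0  1 ]
ρ2 ← ρ2 − 2·ρ3
  [ 1  -2/9  2/9  -13/3  0 ]
  [ 0     1    0      3  0 ]
  [ 0     0    1     -3  0 ]
  [ 0     0    0      0  1 ]
ρ1 ← ρ1 − 2/9·ρ3
  [ 1  -2/9  0  -11/3  0 ]
  [ 0     1  0      3  0 ]
  [ 0     0  1     -3  0 ]
  [ 0     0  0      0  1 ]
ρ1 ← ρ1 + 2/9·ρ2
  [ 1  0  0  -3  0 ]
  [ 0  1  0   3  0 ]
  [ 0  0  1  -3  0 ]
  [ 0  0  0   0  1 ]

-3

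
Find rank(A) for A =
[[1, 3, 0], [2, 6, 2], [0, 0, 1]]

rank = 2

R2 ← R2 − 2·R1
  [ 1  3  0 ]
  [ 0  0  2 ]
  [ 0  0  1 ]
R2 ← 1/2·R2
  [ 1  3  0 ]
  [ 0  0  1 ]
  [ 0  0  1 ]
R3 ← R3 − R2
  [ 1  3  0 ]
  [ 0  0  1 ]
  [ 0  0  0 ]
The reduced form has 2 nonzero rows.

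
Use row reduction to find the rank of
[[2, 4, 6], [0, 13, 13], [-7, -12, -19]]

rank = 2

R1 -> 1/2·R1
  [  1    2    3 ]
  [  0   13   13 ]
  [ -7  -12  -19 ]
R3 -> R3 + 7·R1
  [ 1   2   3 ]
  [ 0  13  13 ]
  [ 0   2   2 ]
R2 -> 1/13·R2
  [ 1  2  3 ]
  [ 0  1  1 ]
  [ 0  2  2 ]
R3 -> R3 − 2·R2
  [ 1  2  3 ]
  [ 0  1  1 ]
  [ 0  0  0 ]
R1 -> R1 − 2·R2
  [ 1  0  1 ]
  [ 0  1  1 ]
  [ 0  0  0 ]
The reduced form has 2 nonzero rows.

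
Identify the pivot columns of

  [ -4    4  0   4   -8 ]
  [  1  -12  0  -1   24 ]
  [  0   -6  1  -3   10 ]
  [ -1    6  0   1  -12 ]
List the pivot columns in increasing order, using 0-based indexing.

Multiply R1 by -1/4.
  [  1   -1  0  -1    2 ]
  [  1  -12  0  -1   24 ]
  [  0   -6  1  -3   10 ]
  [ -1    6  0   1  -12 ]
Subtract R1 from R2.
  [  1   -1  0  -1    2 ]
  [  0  -11  0   0   22 ]
  [  0   -6  1  -3   10 ]
  [ -1    6  0   1  -12 ]
Add R1 to R4.
  [ 1   -1  0  -1    2 ]
  [ 0  -11  0   0   22 ]
  [ 0   -6  1  -3   10 ]
  [ 0    5  0   0  -10 ]
Multiply R2 by -1/11.
  [ 1  -1  0  -1    2 ]
  [ 0   1  0   0   -2 ]
  [ 0  -6  1  -3   10 ]
  [ 0   5  0   0  -10 ]
Add 6 times R2 to R3.
  [ 1  -1  0  -1    2 ]
  [ 0   1  0   0   -2 ]
  [ 0   0  1  -3   -2 ]
  [ 0   5  0   0  -10 ]
Subtract 5 times R2 from R4.
  [ 1  -1  0  -1   2 ]
  [ 0   1  0   0  -2 ]
  [ 0   0  1  -3  -2 ]
  [ 0   0  0   0   0 ]
Add R2 to R1.
  [ 1  0  0  -1   0 ]
  [ 0  1  0   0  -2 ]
  [ 0  0  1  -3  -2 ]
  [ 0  0  0   0   0 ]
Pivot columns are the columns containing a leading 1.

0, 1, 2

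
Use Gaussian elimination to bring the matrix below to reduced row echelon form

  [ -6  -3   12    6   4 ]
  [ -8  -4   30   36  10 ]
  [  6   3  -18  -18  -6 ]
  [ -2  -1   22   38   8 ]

R1 → -1/6·R1
  [  1  1/2   -2   -1  -2/3 ]
  [ -8   -4   30   36    10 ]
  [  6    3  -18  -18    -6 ]
  [ -2   -1   22   38     8 ]
R2 → R2 + 8·R1
  [  1  1/2   -2   -1  -2/3 ]
  [  0    0   14   28  14/3 ]
  [  6    3  -18  -18    -6 ]
  [ -2   -1   22   38     8 ]
R3 → R3 − 6·R1
  [  1  1/2  -2   -1  -2/3 ]
  [  0    0  14   28  14/3 ]
  [  0    0  -6  -12    -2 ]
  [ -2   -1  22   38     8 ]
R4 → R4 + 2·R1
  [ 1  1/2  -2   -1  -2/3 ]
  [ 0    0  14   28  14/3 ]
  [ 0    0  -6  -12    -2 ]
  [ 0    0  18   36  20/3 ]
R2 → 1/14·R2
  [ 1  1/2  -2   -1  -2/3 ]
  [ 0    0   1    2   1/3 ]
  [ 0    0  -6  -12    -2 ]
  [ 0    0  18   36  20/3 ]
R3 → R3 + 6·R2
  [ 1  1/2  -2  -1  -2/3 ]
  [ 0    0   1   2   1/3 ]
  [ 0    0   0   0     0 ]
  [ 0    0  18  36  20/3 ]
R4 → R4 − 18·R2
  [ 1  1/2  -2  -1  -2/3 ]
  [ 0    0   1   2   1/3 ]
  [ 0    0   0   0     0 ]
  [ 0    0   0   0   2/3 ]
R3 <=> R4
  [ 1  1/2  -2  -1  -2/3 ]
  [ 0    0   1   2   1/3 ]
  [ 0    0   0   0   2/3 ]
  [ 0    0   0   0     0 ]
R3 → 3/2·R3
  [ 1  1/2  -2  -1  -2/3 ]
  [ 0    0   1   2   1/3 ]
  [ 0    0   0   0     1 ]
  [ 0    0   0   0     0 ]
R2 → R2 − 1/3·R3
  [ 1  1/2  -2  -1  -2/3 ]
  [ 0    0   1   2     0 ]
  [ 0    0   0   0     1 ]
  [ 0    0   0   0     0 ]
R1 → R1 + 2/3·R3
  [ 1  1/2  -2  -1  0 ]
  [ 0    0   1   2  0 ]
  [ 0    0   0   0  1 ]
  [ 0    0   0   0  0 ]
R1 → R1 + 2·R2
  [ 1  1/2  0  3  0 ]
  [ 0    0  1  2  0 ]
  [ 0    0  0  0  1 ]
  [ 0    0  0  0  0 ]

[[1, 1/2, 0, 3, 0], [0, 0, 1, 2, 0], [0, 0, 0, 0, 1], [0, 0, 0, 0, 0]]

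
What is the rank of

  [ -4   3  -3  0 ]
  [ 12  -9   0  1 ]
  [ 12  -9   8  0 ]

rank = 3

R1 ← -1/4·R1
  [  1  -3/4  3/4  0 ]
  [ 12    -9    0  1 ]
  [ 12    -9    8  0 ]
R2 ← R2 − 12·R1
  [  1  -3/4  3/4  0 ]
  [  0     0   -9  1 ]
  [ 12    -9    8  0 ]
R3 ← R3 − 12·R1
  [ 1  -3/4  3/4  0 ]
  [ 0     0   -9  1 ]
  [ 0     0   -1  0 ]
R2 ← -1/9·R2
  [ 1  -3/4  3/4     0 ]
  [ 0     0    1  -1/9 ]
  [ 0     0   -1     0 ]
R3 ← R3 + R2
  [ 1  -3/4  3/4     0 ]
  [ 0     0    1  -1/9 ]
  [ 0     0    0  -1/9 ]
R3 ← -9·R3
  [ 1  -3/4  3/4     0 ]
  [ 0     0    1  -1/9 ]
  [ 0     0    0     1 ]
R2 ← R2 + 1/9·R3
  [ 1  -3/4  3/4  0 ]
  [ 0     0    1  0 ]
  [ 0     0    0  1 ]
R1 ← R1 − 3/4·R2
  [ 1  -3/4  0  0 ]
  [ 0     0  1  0 ]
  [ 0     0  0  1 ]
The reduced form has 3 nonzero rows.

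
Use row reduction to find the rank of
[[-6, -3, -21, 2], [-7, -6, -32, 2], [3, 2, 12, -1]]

rank = 3

ρ1 ← -1/6·ρ1
  [  1  1/2  7/2  -1/3 ]
  [ -7   -6  -32     2 ]
  [  3    2   12    -1 ]
ρ2 ← ρ2 + 7·ρ1
  [ 1   1/2    7/2  -1/3 ]
  [ 0  -5/2  -15/2  -1/3 ]
  [ 3     2     12    -1 ]
ρ3 ← ρ3 − 3·ρ1
  [ 1   1/2    7/2  -1/3 ]
  [ 0  -5/2  -15/2  -1/3 ]
  [ 0   1/2    3/2     0 ]
ρ2 ← -2/5·ρ2
  [ 1  1/2  7/2  -1/3 ]
  [ 0    1    3  2/15 ]
  [ 0  1/2  3/2     0 ]
ρ3 ← ρ3 − 1/2·ρ2
  [ 1  1/2  7/2   -1/3 ]
  [ 0    1    3   2/15 ]
  [ 0    0    0  -1/15 ]
ρ3 ← -15·ρ3
  [ 1  1/2  7/2  -1/3 ]
  [ 0    1    3  2/15 ]
  [ 0    0    0     1 ]
ρ2 ← ρ2 − 2/15·ρ3
  [ 1  1/2  7/2  -1/3 ]
  [ 0    1    3     0 ]
  [ 0    0    0     1 ]
ρ1 ← ρ1 + 1/3·ρ3
  [ 1  1/2  7/2  0 ]
  [ 0    1    3  0 ]
  [ 0    0    0  1 ]
ρ1 ← ρ1 − 1/2·ρ2
  [ 1  0  2  0 ]
  [ 0  1  3  0 ]
  [ 0  0  0  1 ]
The reduced form has 3 nonzero rows.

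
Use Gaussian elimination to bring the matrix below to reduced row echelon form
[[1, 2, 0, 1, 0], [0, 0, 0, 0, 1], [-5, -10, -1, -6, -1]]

Add 5 times r1 to r3.
Swap r2 and r3.
Multiply r2 by -1.
Subtract r3 from r2.

[[1, 2, 0, 1, 0], [0, 0, 1, 1, 0], [0, 0, 0, 0, 1]]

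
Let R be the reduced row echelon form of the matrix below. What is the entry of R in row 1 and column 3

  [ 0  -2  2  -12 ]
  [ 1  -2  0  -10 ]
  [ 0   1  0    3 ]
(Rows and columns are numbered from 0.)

3

Swap ρ1 and ρ2.
  [ 1  -2  0  -10 ]
  [ 0  -2  2  -12 ]
  [ 0   1  0    3 ]
Multiply ρ2 by -1/2.
  [ 1  -2   0  -10 ]
  [ 0   1  -1    6 ]
  [ 0   1   0    3 ]
Subtract ρ2 from ρ3.
  [ 1  -2   0  -10 ]
  [ 0   1  -1    6 ]
  [ 0   0   1   -3 ]
Add ρ3 to ρ2.
  [ 1  -2  0  -10 ]
  [ 0   1  0    3 ]
  [ 0   0  1   -3 ]
Add 2 times ρ2 to ρ1.
  [ 1  0  0  -4 ]
  [ 0  1  0   3 ]
  [ 0  0  1  -3 ]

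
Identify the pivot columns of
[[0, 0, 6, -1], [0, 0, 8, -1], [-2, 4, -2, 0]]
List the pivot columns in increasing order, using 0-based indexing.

Swap ρ1 and ρ3.
  [ -2  4  -2   0 ]
  [  0  0   8  -1 ]
  [  0  0   6  -1 ]
Multiply ρ1 by -1/2.
  [ 1  -2  1   0 ]
  [ 0   0  8  -1 ]
  [ 0   0  6  -1 ]
Multiply ρ2 by 1/8.
  [ 1  -2  1     0 ]
  [ 0   0  1  -1/8 ]
  [ 0   0  6    -1 ]
Subtract 6 times ρ2 from ρ3.
  [ 1  -2  1     0 ]
  [ 0   0  1  -1/8 ]
  [ 0   0  0  -1/4 ]
Multiply ρ3 by -4.
  [ 1  -2  1     0 ]
  [ 0   0  1  -1/8 ]
  [ 0   0  0     1 ]
Add 1/8 times ρ3 to ρ2.
  [ 1  -2  1  0 ]
  [ 0   0  1  0 ]
  [ 0   0  0  1 ]
Subtract ρ2 from ρ1.
  [ 1  -2  0  0 ]
  [ 0   0  1  0 ]
  [ 0   0  0  1 ]
Pivot columns are the columns containing a leading 1.

0, 2, 3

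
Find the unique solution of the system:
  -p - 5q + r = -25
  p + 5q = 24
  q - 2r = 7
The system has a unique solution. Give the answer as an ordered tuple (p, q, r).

(-1, 5, -1)

Form the augmented matrix and row-reduce:
  [ -1  -5   1  |  -25 ]
  [  1   5   0  |   24 ]
  [  0   1  -2  |    7 ]
r1 ← -1·r1
  [ 1  5  -1  |  25 ]
  [ 1  5   0  |  24 ]
  [ 0  1  -2  |   7 ]
r2 ← r2 − r1
  [ 1  5  -1  |  25 ]
  [ 0  0   1  |  -1 ]
  [ 0  1  -2  |   7 ]
r2 <-> r3
  [ 1  5  -1  |  25 ]
  [ 0  1  -2  |   7 ]
  [ 0  0   1  |  -1 ]
r2 ← r2 + 2·r3
  [ 1  5  -1  |  25 ]
  [ 0  1   0  |   5 ]
  [ 0  0   1  |  -1 ]
r1 ← r1 + r3
  [ 1  5  0  |  24 ]
  [ 0  1  0  |   5 ]
  [ 0  0  1  |  -1 ]
r1 ← r1 − 5·r2
  [ 1  0  0  |  -1 ]
  [ 0  1  0  |   5 ]
  [ 0  0  1  |  -1 ]
Reading off the last column: p = -1, q = 5, r = -1.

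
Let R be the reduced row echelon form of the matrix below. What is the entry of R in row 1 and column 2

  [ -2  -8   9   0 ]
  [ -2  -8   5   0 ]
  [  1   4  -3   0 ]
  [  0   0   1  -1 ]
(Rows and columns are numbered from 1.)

Multiply r1 by -1/2.
  [  1   4  -9/2   0 ]
  [ -2  -8     5   0 ]
  [  1   4    -3   0 ]
  [  0   0     1  -1 ]
Add 2 times r1 to r2.
  [ 1  4  -9/2   0 ]
  [ 0  0    -4   0 ]
  [ 1  4    -3   0 ]
  [ 0  0     1  -1 ]
Subtract r1 from r3.
  [ 1  4  -9/2   0 ]
  [ 0  0    -4   0 ]
  [ 0  0   3/2   0 ]
  [ 0  0     1  -1 ]
Multiply r2 by -1/4.
  [ 1  4  -9/2   0 ]
  [ 0  0     1   0 ]
  [ 0  0   3/2   0 ]
  [ 0  0     1  -1 ]
Subtract 3/2 times r2 from r3.
  [ 1  4  -9/2   0 ]
  [ 0  0     1   0 ]
  [ 0  0     0   0 ]
  [ 0  0     1  -1 ]
Subtract r2 from r4.
  [ 1  4  -9/2   0 ]
  [ 0  0     1   0 ]
  [ 0  0     0   0 ]
  [ 0  0     0  -1 ]
Swap r3 and r4.
  [ 1  4  -9/2   0 ]
  [ 0  0     1   0 ]
  [ 0  0     0  -1 ]
  [ 0  0     0   0 ]
Multiply r3 by -1.
  [ 1  4  -9/2  0 ]
  [ 0  0     1  0 ]
  [ 0  0     0  1 ]
  [ 0  0     0  0 ]
Add 9/2 times r2 to r1.
  [ 1  4  0  0 ]
  [ 0  0  1  0 ]
  [ 0  0  0  1 ]
  [ 0  0  0  0 ]

4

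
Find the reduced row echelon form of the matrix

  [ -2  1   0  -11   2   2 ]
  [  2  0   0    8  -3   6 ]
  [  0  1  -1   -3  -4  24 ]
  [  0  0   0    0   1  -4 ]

[[1, 0, 0, 4, 0, -3], [0, 1, 0, -3, 0, 4], [0, 0, 1, 0, 0, -4], [0, 0, 0, 0, 1, -4]]

R1 ← -1/2·R1
  [ 1  -1/2   0  11/2  -1  -1 ]
  [ 2     0   0     8  -3   6 ]
  [ 0     1  -1    -3  -4  24 ]
  [ 0     0   0     0   1  -4 ]
R2 ← R2 − 2·R1
  [ 1  -1/2   0  11/2  -1  -1 ]
  [ 0     1   0    -3  -1   8 ]
  [ 0     1  -1    -3  -4  24 ]
  [ 0     0   0     0   1  -4 ]
R3 ← R3 − R2
  [ 1  -1/2   0  11/2  -1  -1 ]
  [ 0     1   0    -3  -1   8 ]
  [ 0     0  -1     0  -3  16 ]
  [ 0     0   0     0   1  -4 ]
R3 ← -1·R3
  [ 1  -1/2  0  11/2  -1   -1 ]
  [ 0     1  0    -3  -1    8 ]
  [ 0     0  1     0   3  -16 ]
  [ 0     0  0     0   1   -4 ]
R3 ← R3 − 3·R4
  [ 1  -1/2  0  11/2  -1  -1 ]
  [ 0     1  0    -3  -1   8 ]
  [ 0     0  1     0   0  -4 ]
  [ 0     0  0     0   1  -4 ]
R2 ← R2 + R4
  [ 1  -1/2  0  11/2  -1  -1 ]
  [ 0     1  0    -3   0   4 ]
  [ 0     0  1     0   0  -4 ]
  [ 0     0  0     0   1  -4 ]
R1 ← R1 + R4
  [ 1  -1/2  0  11/2  0  -5 ]
  [ 0     1  0    -3  0   4 ]
  [ 0     0  1     0  0  -4 ]
  [ 0     0  0     0  1  -4 ]
R1 ← R1 + 1/2·R2
  [ 1  0  0   4  0  -3 ]
  [ 0  1  0  -3  0   4 ]
  [ 0  0  1   0  0  -4 ]
  [ 0  0  0   0  1  -4 ]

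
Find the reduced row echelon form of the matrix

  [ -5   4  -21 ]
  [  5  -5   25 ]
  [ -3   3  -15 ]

[[1, 0, 1], [0, 1, -4], [0, 0, 0]]

r1 → -1/5·r1
  [  1  -4/5  21/5 ]
  [  5    -5    25 ]
  [ -3     3   -15 ]
r2 → r2 − 5·r1
  [  1  -4/5  21/5 ]
  [  0    -1     4 ]
  [ -3     3   -15 ]
r3 → r3 + 3·r1
  [ 1  -4/5   21/5 ]
  [ 0    -1      4 ]
  [ 0   3/5  -12/5 ]
r2 → -1·r2
  [ 1  -4/5   21/5 ]
  [ 0     1     -4 ]
  [ 0   3/5  -12/5 ]
r3 → r3 − 3/5·r2
  [ 1  -4/5  21/5 ]
  [ 0     1    -4 ]
  [ 0     0     0 ]
r1 → r1 + 4/5·r2
  [ 1  0   1 ]
  [ 0  1  -4 ]
  [ 0  0   0 ]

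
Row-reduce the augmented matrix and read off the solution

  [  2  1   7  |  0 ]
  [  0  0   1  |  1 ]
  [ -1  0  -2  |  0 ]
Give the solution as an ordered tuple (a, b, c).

(-2, -3, 1)

R1 → 1/2·R1
  [  1  1/2  7/2  |  0 ]
  [  0    0    1  |  1 ]
  [ -1    0   -2  |  0 ]
R3 → R3 + R1
  [ 1  1/2  7/2  |  0 ]
  [ 0    0    1  |  1 ]
  [ 0  1/2  3/2  |  0 ]
R2 ↔ R3
  [ 1  1/2  7/2  |  0 ]
  [ 0  1/2  3/2  |  0 ]
  [ 0    0    1  |  1 ]
R2 → 2·R2
  [ 1  1/2  7/2  |  0 ]
  [ 0    1    3  |  0 ]
  [ 0    0    1  |  1 ]
R2 → R2 − 3·R3
  [ 1  1/2  7/2  |   0 ]
  [ 0    1    0  |  -3 ]
  [ 0    0    1  |   1 ]
R1 → R1 − 7/2·R3
  [ 1  1/2  0  |  -7/2 ]
  [ 0    1  0  |    -3 ]
  [ 0    0  1  |     1 ]
R1 → R1 − 1/2·R2
  [ 1  0  0  |  -2 ]
  [ 0  1  0  |  -3 ]
  [ 0  0  1  |   1 ]
Reading off the last column: a = -2, b = -3, c = 1.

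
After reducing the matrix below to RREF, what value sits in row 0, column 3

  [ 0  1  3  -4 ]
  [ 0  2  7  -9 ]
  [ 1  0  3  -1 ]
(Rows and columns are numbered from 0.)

2

Swap R1 and R3.
  [ 1  0  3  -1 ]
  [ 0  2  7  -9 ]
  [ 0  1  3  -4 ]
Multiply R2 by 1/2.
  [ 1  0    3    -1 ]
  [ 0  1  7/2  -9/2 ]
  [ 0  1    3    -4 ]
Subtract R2 from R3.
  [ 1  0     3    -1 ]
  [ 0  1   7/2  -9/2 ]
  [ 0  0  -1/2   1/2 ]
Multiply R3 by -2.
  [ 1  0    3    -1 ]
  [ 0  1  7/2  -9/2 ]
  [ 0  0    1    -1 ]
Subtract 7/2 times R3 from R2.
  [ 1  0  3  -1 ]
  [ 0  1  0  -1 ]
  [ 0  0  1  -1 ]
Subtract 3 times R3 from R1.
  [ 1  0  0   2 ]
  [ 0  1  0  -1 ]
  [ 0  0  1  -1 ]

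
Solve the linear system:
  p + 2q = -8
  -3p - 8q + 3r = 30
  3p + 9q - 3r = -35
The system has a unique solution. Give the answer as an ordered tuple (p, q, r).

Form the augmented matrix and row-reduce:
  [  1   2   0  |   -8 ]
  [ -3  -8   3  |   30 ]
  [  3   9  -3  |  -35 ]
R2 := R2 + 3·R1
  [ 1   2   0  |   -8 ]
  [ 0  -2   3  |    6 ]
  [ 3   9  -3  |  -35 ]
R3 := R3 − 3·R1
  [ 1   2   0  |   -8 ]
  [ 0  -2   3  |    6 ]
  [ 0   3  -3  |  -11 ]
R2 := -1/2·R2
  [ 1  2     0  |   -8 ]
  [ 0  1  -3/2  |   -3 ]
  [ 0  3    -3  |  -11 ]
R3 := R3 − 3·R2
  [ 1  2     0  |  -8 ]
  [ 0  1  -3/2  |  -3 ]
  [ 0  0   3/2  |  -2 ]
R3 := 2/3·R3
  [ 1  2     0  |    -8 ]
  [ 0  1  -3/2  |    -3 ]
  [ 0  0     1  |  -4/3 ]
R2 := R2 + 3/2·R3
  [ 1  2  0  |    -8 ]
  [ 0  1  0  |    -5 ]
  [ 0  0  1  |  -4/3 ]
R1 := R1 − 2·R2
  [ 1  0  0  |     2 ]
  [ 0  1  0  |    -5 ]
  [ 0  0  1  |  -4/3 ]
Reading off the last column: p = 2, q = -5, r = -4/3.

(2, -5, -4/3)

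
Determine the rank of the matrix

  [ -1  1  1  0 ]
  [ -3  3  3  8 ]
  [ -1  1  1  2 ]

rank = 2

R1 -> -1·R1
  [  1  -1  -1  0 ]
  [ -3   3   3  8 ]
  [ -1   1   1  2 ]
R2 -> R2 + 3·R1
  [  1  -1  -1  0 ]
  [  0   0   0  8 ]
  [ -1   1   1  2 ]
R3 -> R3 + R1
  [ 1  -1  -1  0 ]
  [ 0   0   0  8 ]
  [ 0   0   0  2 ]
R2 -> 1/8·R2
  [ 1  -1  -1  0 ]
  [ 0   0   0  1 ]
  [ 0   0   0  2 ]
R3 -> R3 − 2·R2
  [ 1  -1  -1  0 ]
  [ 0   0   0  1 ]
  [ 0   0   0  0 ]
The reduced form has 2 nonzero rows.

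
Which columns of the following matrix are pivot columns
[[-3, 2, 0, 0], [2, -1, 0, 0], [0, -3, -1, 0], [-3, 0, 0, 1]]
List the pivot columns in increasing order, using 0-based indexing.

0, 1, 2, 3

Multiply R1 by -1/3.
  [  1  -2/3   0  0 ]
  [  2    -1   0  0 ]
  [  0    -3  -1  0 ]
  [ -3     0   0  1 ]
Subtract 2 times R1 from R2.
  [  1  -2/3   0  0 ]
  [  0   1/3   0  0 ]
  [  0    -3  -1  0 ]
  [ -3     0   0  1 ]
Add 3 times R1 to R4.
  [ 1  -2/3   0  0 ]
  [ 0   1/3   0  0 ]
  [ 0    -3  -1  0 ]
  [ 0    -2   0  1 ]
Multiply R2 by 3.
  [ 1  -2/3   0  0 ]
  [ 0     1   0  0 ]
  [ 0    -3  -1  0 ]
  [ 0    -2   0  1 ]
Add 3 times R2 to R3.
  [ 1  -2/3   0  0 ]
  [ 0     1   0  0 ]
  [ 0     0  -1  0 ]
  [ 0    -2   0  1 ]
Add 2 times R2 to R4.
  [ 1  -2/3   0  0 ]
  [ 0     1   0  0 ]
  [ 0     0  -1  0 ]
  [ 0     0   0  1 ]
Multiply R3 by -1.
  [ 1  -2/3  0  0 ]
  [ 0     1  0  0 ]
  [ 0     0  1  0 ]
  [ 0     0  0  1 ]
Add 2/3 times R2 to R1.
  [ 1  0  0  0 ]
  [ 0  1  0  0 ]
  [ 0  0  1  0 ]
  [ 0  0  0  1 ]
Pivot columns are the columns containing a leading 1.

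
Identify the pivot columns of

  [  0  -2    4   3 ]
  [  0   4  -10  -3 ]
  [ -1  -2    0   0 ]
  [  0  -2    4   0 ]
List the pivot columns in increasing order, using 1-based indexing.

1, 2, 3, 4

ρ1 <=> ρ3
  [ -1  -2    0   0 ]
  [  0   4  -10  -3 ]
  [  0  -2    4   3 ]
  [  0  -2    4   0 ]
ρ1 ← -1·ρ1
  [ 1   2    0   0 ]
  [ 0   4  -10  -3 ]
  [ 0  -2    4   3 ]
  [ 0  -2    4   0 ]
ρ2 ← 1/4·ρ2
  [ 1   2     0     0 ]
  [ 0   1  -5/2  -3/4 ]
  [ 0  -2     4     3 ]
  [ 0  -2     4     0 ]
ρ3 ← ρ3 + 2·ρ2
  [ 1   2     0     0 ]
  [ 0   1  -5/2  -3/4 ]
  [ 0   0    -1   3/2 ]
  [ 0  -2     4     0 ]
ρ4 ← ρ4 + 2·ρ2
  [ 1  2     0     0 ]
  [ 0  1  -5/2  -3/4 ]
  [ 0  0    -1   3/2 ]
  [ 0  0    -1  -3/2 ]
ρ3 ← -1·ρ3
  [ 1  2     0     0 ]
  [ 0  1  -5/2  -3/4 ]
  [ 0  0     1  -3/2 ]
  [ 0  0    -1  -3/2 ]
ρ4 ← ρ4 + ρ3
  [ 1  2     0     0 ]
  [ 0  1  -5/2  -3/4 ]
  [ 0  0     1  -3/2 ]
  [ 0  0     0    -3 ]
ρ4 ← -1/3·ρ4
  [ 1  2     0     0 ]
  [ 0  1  -5/2  -3/4 ]
  [ 0  0     1  -3/2 ]
  [ 0  0     0     1 ]
ρ3 ← ρ3 + 3/2·ρ4
  [ 1  2     0     0 ]
  [ 0  1  -5/2  -3/4 ]
  [ 0  0     1     0 ]
  [ 0  0     0     1 ]
ρ2 ← ρ2 + 3/4·ρ4
  [ 1  2     0  0 ]
  [ 0  1  -5/2  0 ]
  [ 0  0     1  0 ]
  [ 0  0     0  1 ]
ρ2 ← ρ2 + 5/2·ρ3
  [ 1  2  0  0 ]
  [ 0  1  0  0 ]
  [ 0  0  1  0 ]
  [ 0  0  0  1 ]
ρ1 ← ρ1 − 2·ρ2
  [ 1  0  0  0 ]
  [ 0  1  0  0 ]
  [ 0  0  1  0 ]
  [ 0  0  0  1 ]
Pivot columns are the columns containing a leading 1.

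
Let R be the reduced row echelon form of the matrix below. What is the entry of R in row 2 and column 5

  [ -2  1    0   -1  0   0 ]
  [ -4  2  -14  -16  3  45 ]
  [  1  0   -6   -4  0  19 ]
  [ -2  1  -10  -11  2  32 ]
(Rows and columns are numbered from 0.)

r1 := -1/2·r1
  [  1  -1/2    0  1/2  0   0 ]
  [ -4     2  -14  -16  3  45 ]
  [  1     0   -6   -4  0  19 ]
  [ -2     1  -10  -11  2  32 ]
r2 := r2 + 4·r1
  [  1  -1/2    0  1/2  0   0 ]
  [  0     0  -14  -14  3  45 ]
  [  1     0   -6   -4  0  19 ]
  [ -2     1  -10  -11  2  32 ]
r3 := r3 − r1
  [  1  -1/2    0   1/2  0   0 ]
  [  0     0  -14   -14  3  45 ]
  [  0   1/2   -6  -9/2  0  19 ]
  [ -2     1  -10   -11  2  32 ]
r4 := r4 + 2·r1
  [ 1  -1/2    0   1/2  0   0 ]
  [ 0     0  -14   -14  3  45 ]
  [ 0   1/2   -6  -9/2  0  19 ]
  [ 0     0  -10   -10  2  32 ]
r2 ↔ r3
  [ 1  -1/2    0   1/2  0   0 ]
  [ 0   1/2   -6  -9/2  0  19 ]
  [ 0     0  -14   -14  3  45 ]
  [ 0     0  -10   -10  2  32 ]
r2 := 2·r2
  [ 1  -1/2    0  1/2  0   0 ]
  [ 0     1  -12   -9  0  38 ]
  [ 0     0  -14  -14  3  45 ]
  [ 0     0  -10  -10  2  32 ]
r3 := -1/14·r3
  [ 1  -1/2    0  1/2      0       0 ]
  [ 0     1  -12   -9      0      38 ]
  [ 0     0    1    1  -3/14  -45/14 ]
  [ 0     0  -10  -10      2      32 ]
r4 := r4 + 10·r3
  [ 1  -1/2    0  1/2      0       0 ]
  [ 0     1  -12   -9      0      38 ]
  [ 0     0    1    1  -3/14  -45/14 ]
  [ 0     0    0    0   -1/7    -1/7 ]
r4 := -7·r4
  [ 1  -1/2    0  1/2      0       0 ]
  [ 0     1  -12   -9      0      38 ]
  [ 0     0    1    1  -3/14  -45/14 ]
  [ 0     0    0    0      1       1 ]
r3 := r3 + 3/14·r4
  [ 1  -1/2    0  1/2  0   0 ]
  [ 0     1  -12   -9  0  38 ]
  [ 0     0    1    1  0  -3 ]
  [ 0     0    0    0  1   1 ]
r2 := r2 + 12·r3
  [ 1  -1/2  0  1/2  0   0 ]
  [ 0     1  0    3  0   2 ]
  [ 0     0  1    1  0  -3 ]
  [ 0     0  0    0  1   1 ]
r1 := r1 + 1/2·r2
  [ 1  0  0  2  0   1 ]
  [ 0  1  0  3  0   2 ]
  [ 0  0  1  1  0  -3 ]
  [ 0  0  0  0  1   1 ]

-3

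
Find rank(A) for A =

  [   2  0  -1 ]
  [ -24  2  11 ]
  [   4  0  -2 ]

Multiply ρ1 by 1/2.
  [   1  0  -1/2 ]
  [ -24  2    11 ]
  [   4  0    -2 ]
Add 24 times ρ1 to ρ2.
  [ 1  0  -1/2 ]
  [ 0  2    -1 ]
  [ 4  0    -2 ]
Subtract 4 times ρ1 from ρ3.
  [ 1  0  -1/2 ]
  [ 0  2    -1 ]
  [ 0  0     0 ]
Multiply ρ2 by 1/2.
  [ 1  0  -1/2 ]
  [ 0  1  -1/2 ]
  [ 0  0     0 ]
The reduced form has 2 nonzero rows.

rank = 2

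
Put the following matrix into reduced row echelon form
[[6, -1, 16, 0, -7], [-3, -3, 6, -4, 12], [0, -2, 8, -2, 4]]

[[1, 0, 2, 0, -1], [0, 1, -4, 0, 1], [0, 0, 0, 1, -3]]

R1 → 1/6·R1
  [  1  -1/6  8/3   0  -7/6 ]
  [ -3    -3    6  -4    12 ]
  [  0    -2    8  -2     4 ]
R2 → R2 + 3·R1
  [ 1  -1/6  8/3   0  -7/6 ]
  [ 0  -7/2   14  -4  17/2 ]
  [ 0    -2    8  -2     4 ]
R2 → -2/7·R2
  [ 1  -1/6  8/3    0   -7/6 ]
  [ 0     1   -4  8/7  -17/7 ]
  [ 0    -2    8   -2      4 ]
R3 → R3 + 2·R2
  [ 1  -1/6  8/3    0   -7/6 ]
  [ 0     1   -4  8/7  -17/7 ]
  [ 0     0    0  2/7   -6/7 ]
R3 → 7/2·R3
  [ 1  -1/6  8/3    0   -7/6 ]
  [ 0     1   -4  8/7  -17/7 ]
  [ 0     0    0    1     -3 ]
R2 → R2 − 8/7·R3
  [ 1  -1/6  8/3  0  -7/6 ]
  [ 0     1   -4  0     1 ]
  [ 0     0    0  1    -3 ]
R1 → R1 + 1/6·R2
  [ 1  0   2  0  -1 ]
  [ 0  1  -4  0   1 ]
  [ 0  0   0  1  -3 ]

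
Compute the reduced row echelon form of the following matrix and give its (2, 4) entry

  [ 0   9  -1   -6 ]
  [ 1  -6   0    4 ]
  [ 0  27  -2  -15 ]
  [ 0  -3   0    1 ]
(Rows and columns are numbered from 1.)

-1/3

r1 <-> r2
  [ 1  -6   0    4 ]
  [ 0   9  -1   -6 ]
  [ 0  27  -2  -15 ]
  [ 0  -3   0    1 ]
r2 → 1/9·r2
  [ 1  -6     0     4 ]
  [ 0   1  -1/9  -2/3 ]
  [ 0  27    -2   -15 ]
  [ 0  -3     0     1 ]
r3 → r3 − 27·r2
  [ 1  -6     0     4 ]
  [ 0   1  -1/9  -2/3 ]
  [ 0   0     1     3 ]
  [ 0  -3     0     1 ]
r4 → r4 + 3·r2
  [ 1  -6     0     4 ]
  [ 0   1  -1/9  -2/3 ]
  [ 0   0     1     3 ]
  [ 0   0  -1/3    -1 ]
r4 → r4 + 1/3·r3
  [ 1  -6     0     4 ]
  [ 0   1  -1/9  -2/3 ]
  [ 0   0     1     3 ]
  [ 0   0     0     0 ]
r2 → r2 + 1/9·r3
  [ 1  -6  0     4 ]
  [ 0   1  0  -1/3 ]
  [ 0   0  1     3 ]
  [ 0   0  0     0 ]
r1 → r1 + 6·r2
  [ 1  0  0     2 ]
  [ 0  1  0  -1/3 ]
  [ 0  0  1     3 ]
  [ 0  0  0     0 ]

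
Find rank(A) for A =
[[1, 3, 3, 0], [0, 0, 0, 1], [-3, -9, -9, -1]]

rank = 2

Add 3 times R1 to R3.
  [ 1  3  3   0 ]
  [ 0  0  0   1 ]
  [ 0  0  0  -1 ]
Add R2 to R3.
  [ 1  3  3  0 ]
  [ 0  0  0  1 ]
  [ 0  0  0  0 ]
The reduced form has 2 nonzero rows.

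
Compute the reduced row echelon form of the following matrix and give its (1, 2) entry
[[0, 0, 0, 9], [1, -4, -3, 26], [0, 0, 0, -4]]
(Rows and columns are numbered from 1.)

r1 <=> r2
  [ 1  -4  -3  26 ]
  [ 0   0   0   9 ]
  [ 0   0   0  -4 ]
r2 ← 1/9·r2
  [ 1  -4  -3  26 ]
  [ 0   0   0   1 ]
  [ 0   0   0  -4 ]
r3 ← r3 + 4·r2
  [ 1  -4  -3  26 ]
  [ 0   0   0   1 ]
  [ 0   0   0   0 ]
r1 ← r1 − 26·r2
  [ 1  -4  -3  0 ]
  [ 0   0   0  1 ]
  [ 0   0   0  0 ]

-4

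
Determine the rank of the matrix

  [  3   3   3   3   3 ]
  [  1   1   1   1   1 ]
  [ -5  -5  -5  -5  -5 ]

R1 -> 1/3·R1
  [  1   1   1   1   1 ]
  [  1   1   1   1   1 ]
  [ -5  -5  -5  -5  -5 ]
R2 -> R2 − R1
  [  1   1   1   1   1 ]
  [  0   0   0   0   0 ]
  [ -5  -5  -5  -5  -5 ]
R3 -> R3 + 5·R1
  [ 1  1  1  1  1 ]
  [ 0  0  0  0  0 ]
  [ 0  0  0  0  0 ]
The reduced form has 1 nonzero row.

rank = 1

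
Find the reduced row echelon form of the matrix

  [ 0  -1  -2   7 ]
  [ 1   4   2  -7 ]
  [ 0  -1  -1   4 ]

Swap r1 and r2.
  [ 1   4   2  -7 ]
  [ 0  -1  -2   7 ]
  [ 0  -1  -1   4 ]
Multiply r2 by -1.
  [ 1   4   2  -7 ]
  [ 0   1   2  -7 ]
  [ 0  -1  -1   4 ]
Add r2 to r3.
  [ 1  4  2  -7 ]
  [ 0  1  2  -7 ]
  [ 0  0  1  -3 ]
Subtract 2 times r3 from r2.
  [ 1  4  2  -7 ]
  [ 0  1  0  -1 ]
  [ 0  0  1  -3 ]
Subtract 2 times r3 from r1.
  [ 1  4  0  -1 ]
  [ 0  1  0  -1 ]
  [ 0  0  1  -3 ]
Subtract 4 times r2 from r1.
  [ 1  0  0   3 ]
  [ 0  1  0  -1 ]
  [ 0  0  1  -3 ]

[[1, 0, 0, 3], [0, 1, 0, -1], [0, 0, 1, -3]]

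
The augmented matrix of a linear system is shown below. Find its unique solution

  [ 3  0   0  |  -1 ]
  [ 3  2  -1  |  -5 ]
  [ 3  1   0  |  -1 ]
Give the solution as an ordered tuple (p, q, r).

(-1/3, 0, 4)

R1 ← 1/3·R1
R2 ← R2 − 3·R1
R3 ← R3 − 3·R1
R2 ← 1/2·R2
R3 ← R3 − R2
R3 ← 2·R3
R2 ← R2 + 1/2·R3
Reading off the last column: p = -1/3, q = 0, r = 4.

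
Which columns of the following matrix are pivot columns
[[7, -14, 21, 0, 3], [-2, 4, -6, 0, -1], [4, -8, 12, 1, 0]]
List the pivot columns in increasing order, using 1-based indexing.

r1 := 1/7·r1
  [  1  -2   3  0  3/7 ]
  [ -2   4  -6  0   -1 ]
  [  4  -8  12  1    0 ]
r2 := r2 + 2·r1
  [ 1  -2   3  0   3/7 ]
  [ 0   0   0  0  -1/7 ]
  [ 4  -8  12  1     0 ]
r3 := r3 − 4·r1
  [ 1  -2  3  0    3/7 ]
  [ 0   0  0  0   -1/7 ]
  [ 0   0  0  1  -12/7 ]
r2 ↔ r3
  [ 1  -2  3  0    3/7 ]
  [ 0   0  0  1  -12/7 ]
  [ 0   0  0  0   -1/7 ]
r3 := -7·r3
  [ 1  -2  3  0    3/7 ]
  [ 0   0  0  1  -12/7 ]
  [ 0   0  0  0      1 ]
r2 := r2 + 12/7·r3
  [ 1  -2  3  0  3/7 ]
  [ 0   0  0  1    0 ]
  [ 0   0  0  0    1 ]
r1 := r1 − 3/7·r3
  [ 1  -2  3  0  0 ]
  [ 0   0  0  1  0 ]
  [ 0   0  0  0  1 ]
Pivot columns are the columns containing a leading 1.

1, 4, 5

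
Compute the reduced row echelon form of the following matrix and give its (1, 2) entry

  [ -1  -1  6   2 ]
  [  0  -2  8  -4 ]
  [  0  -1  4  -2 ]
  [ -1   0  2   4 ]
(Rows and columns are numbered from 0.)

R1 ← -1·R1
  [  1   1  -6  -2 ]
  [  0  -2   8  -4 ]
  [  0  -1   4  -2 ]
  [ -1   0   2   4 ]
R4 ← R4 + R1
  [ 1   1  -6  -2 ]
  [ 0  -2   8  -4 ]
  [ 0  -1   4  -2 ]
  [ 0   1  -4   2 ]
R2 ← -1/2·R2
  [ 1   1  -6  -2 ]
  [ 0   1  -4   2 ]
  [ 0  -1   4  -2 ]
  [ 0   1  -4   2 ]
R3 ← R3 + R2
  [ 1  1  -6  -2 ]
  [ 0  1  -4   2 ]
  [ 0  0   0   0 ]
  [ 0  1  -4   2 ]
R4 ← R4 − R2
  [ 1  1  -6  -2 ]
  [ 0  1  -4   2 ]
  [ 0  0   0   0 ]
  [ 0  0   0   0 ]
R1 ← R1 − R2
  [ 1  0  -2  -4 ]
  [ 0  1  -4   2 ]
  [ 0  0   0   0 ]
  [ 0  0   0   0 ]

-4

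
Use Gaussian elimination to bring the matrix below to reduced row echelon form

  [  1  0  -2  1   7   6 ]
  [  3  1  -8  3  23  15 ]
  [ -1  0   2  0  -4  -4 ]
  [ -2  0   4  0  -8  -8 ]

[[1, 0, -2, 0, 4, 4], [0, 1, -2, 0, 2, -3], [0, 0, 0, 1, 3, 2], [0, 0, 0, 0, 0, 0]]

r2 := r2 − 3·r1
  [  1  0  -2  1   7   6 ]
  [  0  1  -2  0   2  -3 ]
  [ -1  0   2  0  -4  -4 ]
  [ -2  0   4  0  -8  -8 ]
r3 := r3 + r1
  [  1  0  -2  1   7   6 ]
  [  0  1  -2  0   2  -3 ]
  [  0  0   0  1   3   2 ]
  [ -2  0   4  0  -8  -8 ]
r4 := r4 + 2·r1
  [ 1  0  -2  1  7   6 ]
  [ 0  1  -2  0  2  -3 ]
  [ 0  0   0  1  3   2 ]
  [ 0  0   0  2  6   4 ]
r4 := r4 − 2·r3
  [ 1  0  -2  1  7   6 ]
  [ 0  1  -2  0  2  -3 ]
  [ 0  0   0  1  3   2 ]
  [ 0  0   0  0  0   0 ]
r1 := r1 − r3
  [ 1  0  -2  0  4   4 ]
  [ 0  1  -2  0  2  -3 ]
  [ 0  0   0  1  3   2 ]
  [ 0  0   0  0  0   0 ]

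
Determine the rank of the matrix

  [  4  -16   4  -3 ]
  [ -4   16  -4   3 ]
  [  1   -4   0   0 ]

R1 → 1/4·R1
R2 → R2 + 4·R1
R3 → R3 − R1
R2 <-> R3
R2 → -1·R2
R1 → R1 − R2
The reduced form has 2 nonzero rows.

rank = 2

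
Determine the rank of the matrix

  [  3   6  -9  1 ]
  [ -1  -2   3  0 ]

ρ1 → 1/3·ρ1
  [  1   2  -3  1/3 ]
  [ -1  -2   3    0 ]
ρ2 → ρ2 + ρ1
  [ 1  2  -3  1/3 ]
  [ 0  0   0  1/3 ]
ρ2 → 3·ρ2
  [ 1  2  -3  1/3 ]
  [ 0  0   0    1 ]
ρ1 → ρ1 − 1/3·ρ2
  [ 1  2  -3  0 ]
  [ 0  0   0  1 ]
The reduced form has 2 nonzero rows.

rank = 2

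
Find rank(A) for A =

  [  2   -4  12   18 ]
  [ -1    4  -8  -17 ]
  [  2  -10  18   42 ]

r1 -> 1/2·r1
  [  1   -2   6    9 ]
  [ -1    4  -8  -17 ]
  [  2  -10  18   42 ]
r2 -> r2 + r1
  [ 1   -2   6   9 ]
  [ 0    2  -2  -8 ]
  [ 2  -10  18  42 ]
r3 -> r3 − 2·r1
  [ 1  -2   6   9 ]
  [ 0   2  -2  -8 ]
  [ 0  -6   6  24 ]
r2 -> 1/2·r2
  [ 1  -2   6   9 ]
  [ 0   1  -1  -4 ]
  [ 0  -6   6  24 ]
r3 -> r3 + 6·r2
  [ 1  -2   6   9 ]
  [ 0   1  -1  -4 ]
  [ 0   0   0   0 ]
r1 -> r1 + 2·r2
  [ 1  0   4   1 ]
  [ 0  1  -1  -4 ]
  [ 0  0   0   0 ]
The reduced form has 2 nonzero rows.

rank = 2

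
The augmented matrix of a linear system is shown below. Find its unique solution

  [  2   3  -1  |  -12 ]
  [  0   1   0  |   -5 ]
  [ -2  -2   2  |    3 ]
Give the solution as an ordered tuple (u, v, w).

r1 ← 1/2·r1
  [  1  3/2  -1/2  |  -6 ]
  [  0    1     0  |  -5 ]
  [ -2   -2     2  |   3 ]
r3 ← r3 + 2·r1
  [ 1  3/2  -1/2  |  -6 ]
  [ 0    1     0  |  -5 ]
  [ 0    1     1  |  -9 ]
r3 ← r3 − r2
  [ 1  3/2  -1/2  |  -6 ]
  [ 0    1     0  |  -5 ]
  [ 0    0     1  |  -4 ]
r1 ← r1 + 1/2·r3
  [ 1  3/2  0  |  -8 ]
  [ 0    1  0  |  -5 ]
  [ 0    0  1  |  -4 ]
r1 ← r1 − 3/2·r2
  [ 1  0  0  |  -1/2 ]
  [ 0  1  0  |    -5 ]
  [ 0  0  1  |    -4 ]
Reading off the last column: u = -1/2, v = -5, w = -4.

(-1/2, -5, -4)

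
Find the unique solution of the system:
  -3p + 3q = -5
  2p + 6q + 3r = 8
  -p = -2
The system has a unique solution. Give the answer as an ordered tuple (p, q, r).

Form the augmented matrix and row-reduce:
  [ -3  3  0  |  -5 ]
  [  2  6  3  |   8 ]
  [ -1  0  0  |  -2 ]
R1 := -1/3·R1
  [  1  -1  0  |  5/3 ]
  [  2   6  3  |    8 ]
  [ -1   0  0  |   -2 ]
R2 := R2 − 2·R1
  [  1  -1  0  |   5/3 ]
  [  0   8  3  |  14/3 ]
  [ -1   0  0  |    -2 ]
R3 := R3 + R1
  [ 1  -1  0  |   5/3 ]
  [ 0   8  3  |  14/3 ]
  [ 0  -1  0  |  -1/3 ]
R2 := 1/8·R2
  [ 1  -1    0  |   5/3 ]
  [ 0   1  3/8  |  7/12 ]
  [ 0  -1    0  |  -1/3 ]
R3 := R3 + R2
  [ 1  -1    0  |   5/3 ]
  [ 0   1  3/8  |  7/12 ]
  [ 0   0  3/8  |   1/4 ]
R3 := 8/3·R3
  [ 1  -1    0  |   5/3 ]
  [ 0   1  3/8  |  7/12 ]
  [ 0   0    1  |   2/3 ]
R2 := R2 − 3/8·R3
  [ 1  -1  0  |  5/3 ]
  [ 0   1  0  |  1/3 ]
  [ 0   0  1  |  2/3 ]
R1 := R1 + R2
  [ 1  0  0  |    2 ]
  [ 0  1  0  |  1/3 ]
  [ 0  0  1  |  2/3 ]
Reading off the last column: p = 2, q = 1/3, r = 2/3.

(2, 1/3, 2/3)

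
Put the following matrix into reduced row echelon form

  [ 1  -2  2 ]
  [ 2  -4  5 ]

[[1, -2, 0], [0, 0, 1]]

Subtract 2 times R1 from R2.
Subtract 2 times R2 from R1.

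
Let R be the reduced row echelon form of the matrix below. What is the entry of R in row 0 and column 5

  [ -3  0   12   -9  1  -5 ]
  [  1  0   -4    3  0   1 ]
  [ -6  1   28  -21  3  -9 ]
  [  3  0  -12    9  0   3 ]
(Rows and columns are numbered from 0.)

Multiply ρ1 by -1/3.
  [  1  0   -4    3  -1/3  5/3 ]
  [  1  0   -4    3     0    1 ]
  [ -6  1   28  -21     3   -9 ]
  [  3  0  -12    9     0    3 ]
Subtract ρ1 from ρ2.
  [  1  0   -4    3  -1/3   5/3 ]
  [  0  0    0    0   1/3  -2/3 ]
  [ -6  1   28  -21     3    -9 ]
  [  3  0  -12    9     0     3 ]
Add 6 times ρ1 to ρ3.
  [ 1  0   -4   3  -1/3   5/3 ]
  [ 0  0    0   0   1/3  -2/3 ]
  [ 0  1    4  -3     1     1 ]
  [ 3  0  -12   9     0     3 ]
Subtract 3 times ρ1 from ρ4.
  [ 1  0  -4   3  -1/3   5/3 ]
  [ 0  0   0   0   1/3  -2/3 ]
  [ 0  1   4  -3     1     1 ]
  [ 0  0   0   0     1    -2 ]
Swap ρ2 and ρ3.
  [ 1  0  -4   3  -1/3   5/3 ]
  [ 0  1   4  -3     1     1 ]
  [ 0  0   0   0   1/3  -2/3 ]
  [ 0  0   0   0     1    -2 ]
Multiply ρ3 by 3.
  [ 1  0  -4   3  -1/3  5/3 ]
  [ 0  1   4  -3     1    1 ]
  [ 0  0   0   0     1   -2 ]
  [ 0  0   0   0     1   -2 ]
Subtract ρ3 from ρ4.
  [ 1  0  -4   3  -1/3  5/3 ]
  [ 0  1   4  -3     1    1 ]
  [ 0  0   0   0     1   -2 ]
  [ 0  0   0   0     0    0 ]
Subtract ρ3 from ρ2.
  [ 1  0  -4   3  -1/3  5/3 ]
  [ 0  1   4  -3     0    3 ]
  [ 0  0   0   0     1   -2 ]
  [ 0  0   0   0     0    0 ]
Add 1/3 times ρ3 to ρ1.
  [ 1  0  -4   3  0   1 ]
  [ 0  1   4  -3  0   3 ]
  [ 0  0   0   0  1  -2 ]
  [ 0  0   0   0  0   0 ]

1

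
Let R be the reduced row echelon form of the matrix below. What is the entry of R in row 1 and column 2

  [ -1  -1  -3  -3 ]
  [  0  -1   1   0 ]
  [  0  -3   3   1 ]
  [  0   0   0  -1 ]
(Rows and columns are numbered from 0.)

-1

r1 ← -1·r1
  [ 1   1  3   3 ]
  [ 0  -1  1   0 ]
  [ 0  -3  3   1 ]
  [ 0   0  0  -1 ]
r2 ← -1·r2
  [ 1   1   3   3 ]
  [ 0   1  -1   0 ]
  [ 0  -3   3   1 ]
  [ 0   0   0  -1 ]
r3 ← r3 + 3·r2
  [ 1  1   3   3 ]
  [ 0  1  -1   0 ]
  [ 0  0   0   1 ]
  [ 0  0   0  -1 ]
r4 ← r4 + r3
  [ 1  1   3  3 ]
  [ 0  1  -1  0 ]
  [ 0  0   0  1 ]
  [ 0  0   0  0 ]
r1 ← r1 − 3·r3
  [ 1  1   3  0 ]
  [ 0  1  -1  0 ]
  [ 0  0   0  1 ]
  [ 0  0   0  0 ]
r1 ← r1 − r2
  [ 1  0   4  0 ]
  [ 0  1  -1  0 ]
  [ 0  0   0  1 ]
  [ 0  0   0  0 ]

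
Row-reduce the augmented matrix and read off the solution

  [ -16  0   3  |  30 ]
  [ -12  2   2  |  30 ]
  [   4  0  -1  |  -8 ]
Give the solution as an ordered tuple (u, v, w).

Multiply r1 by -1/16.
Add 12 times r1 to r2.
Subtract 4 times r1 from r3.
Multiply r2 by 1/2.
Multiply r3 by -4.
Add 1/8 times r3 to r2.
Add 3/16 times r3 to r1.
Reading off the last column: u = -3/2, v = 4, w = 2.

(-3/2, 4, 2)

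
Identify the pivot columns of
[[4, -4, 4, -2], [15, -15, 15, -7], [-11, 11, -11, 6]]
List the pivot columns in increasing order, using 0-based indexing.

R1 := 1/4·R1
  [   1   -1    1  -1/2 ]
  [  15  -15   15    -7 ]
  [ -11   11  -11     6 ]
R2 := R2 − 15·R1
  [   1  -1    1  -1/2 ]
  [   0   0    0   1/2 ]
  [ -11  11  -11     6 ]
R3 := R3 + 11·R1
  [ 1  -1  1  -1/2 ]
  [ 0   0  0   1/2 ]
  [ 0   0  0   1/2 ]
R2 := 2·R2
  [ 1  -1  1  -1/2 ]
  [ 0   0  0     1 ]
  [ 0   0  0   1/2 ]
R3 := R3 − 1/2·R2
  [ 1  -1  1  -1/2 ]
  [ 0   0  0     1 ]
  [ 0   0  0     0 ]
R1 := R1 + 1/2·R2
  [ 1  -1  1  0 ]
  [ 0   0  0  1 ]
  [ 0   0  0  0 ]
Pivot columns are the columns containing a leading 1.

0, 3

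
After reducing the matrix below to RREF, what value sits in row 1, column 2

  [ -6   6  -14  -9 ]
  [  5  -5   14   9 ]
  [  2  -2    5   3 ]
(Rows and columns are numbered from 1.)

Multiply R1 by -1/6.
Subtract 5 times R1 from R2.
Subtract 2 times R1 from R3.
Multiply R2 by 3/7.
Subtract 1/3 times R2 from R3.
Multiply R3 by -14/3.
Subtract 9/14 times R3 from R2.
Subtract 3/2 times R3 from R1.
Subtract 7/3 times R2 from R1.

-1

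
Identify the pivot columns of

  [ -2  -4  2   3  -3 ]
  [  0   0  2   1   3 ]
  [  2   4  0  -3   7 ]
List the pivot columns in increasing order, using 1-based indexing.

Multiply ρ1 by -1/2.
  [ 1  2  -1  -3/2  3/2 ]
  [ 0  0   2     1    3 ]
  [ 2  4   0    -3    7 ]
Subtract 2 times ρ1 from ρ3.
  [ 1  2  -1  -3/2  3/2 ]
  [ 0  0   2     1    3 ]
  [ 0  0   2     0    4 ]
Multiply ρ2 by 1/2.
  [ 1  2  -1  -3/2  3/2 ]
  [ 0  0   1   1/2  3/2 ]
  [ 0  0   2     0    4 ]
Subtract 2 times ρ2 from ρ3.
  [ 1  2  -1  -3/2  3/2 ]
  [ 0  0   1   1/2  3/2 ]
  [ 0  0   0    -1    1 ]
Multiply ρ3 by -1.
  [ 1  2  -1  -3/2  3/2 ]
  [ 0  0   1   1/2  3/2 ]
  [ 0  0   0     1   -1 ]
Subtract 1/2 times ρ3 from ρ2.
  [ 1  2  -1  -3/2  3/2 ]
  [ 0  0   1     0    2 ]
  [ 0  0   0     1   -1 ]
Add 3/2 times ρ3 to ρ1.
  [ 1  2  -1  0   0 ]
  [ 0  0   1  0   2 ]
  [ 0  0   0  1  -1 ]
Add ρ2 to ρ1.
  [ 1  2  0  0   2 ]
  [ 0  0  1  0   2 ]
  [ 0  0  0  1  -1 ]
Pivot columns are the columns containing a leading 1.

1, 3, 4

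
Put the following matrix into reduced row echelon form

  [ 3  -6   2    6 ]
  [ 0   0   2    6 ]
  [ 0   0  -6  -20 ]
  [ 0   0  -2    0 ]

[[1, -2, 0, 0], [0, 0, 1, 0], [0, 0, 0, 1], [0, 0, 0, 0]]

r1 := 1/3·r1
  [ 1  -2  2/3    2 ]
  [ 0   0    2    6 ]
  [ 0   0   -6  -20 ]
  [ 0   0   -2    0 ]
r2 := 1/2·r2
  [ 1  -2  2/3    2 ]
  [ 0   0    1    3 ]
  [ 0   0   -6  -20 ]
  [ 0   0   -2    0 ]
r3 := r3 + 6·r2
  [ 1  -2  2/3   2 ]
  [ 0   0    1   3 ]
  [ 0   0    0  -2 ]
  [ 0   0   -2   0 ]
r4 := r4 + 2·r2
  [ 1  -2  2/3   2 ]
  [ 0   0    1   3 ]
  [ 0   0    0  -2 ]
  [ 0   0    0   6 ]
r3 := -1/2·r3
  [ 1  -2  2/3  2 ]
  [ 0   0    1  3 ]
  [ 0   0    0  1 ]
  [ 0   0    0  6 ]
r4 := r4 − 6·r3
  [ 1  -2  2/3  2 ]
  [ 0   0    1  3 ]
  [ 0   0    0  1 ]
  [ 0   0    0  0 ]
r2 := r2 − 3·r3
  [ 1  -2  2/3  2 ]
  [ 0   0    1  0 ]
  [ 0   0    0  1 ]
  [ 0   0    0  0 ]
r1 := r1 − 2·r3
  [ 1  -2  2/3  0 ]
  [ 0   0    1  0 ]
  [ 0   0    0  1 ]
  [ 0   0    0  0 ]
r1 := r1 − 2/3·r2
  [ 1  -2  0  0 ]
  [ 0   0  1  0 ]
  [ 0   0  0  1 ]
  [ 0   0  0  0 ]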